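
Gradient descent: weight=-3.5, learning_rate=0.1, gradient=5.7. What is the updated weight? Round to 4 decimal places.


w_new = w_old - lr * gradient
= -3.5 - 0.1 * 5.7
= -3.5 - (0.57)
= -4.0700

-4.0700


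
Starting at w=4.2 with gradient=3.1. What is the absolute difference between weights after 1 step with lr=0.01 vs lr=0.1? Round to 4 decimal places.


With lr=0.01: w_new = 4.2 - 0.01 * 3.1 = 4.169
With lr=0.1: w_new = 4.2 - 0.1 * 3.1 = 3.89
Absolute difference = |4.169 - 3.89|
= 0.2790

0.2790


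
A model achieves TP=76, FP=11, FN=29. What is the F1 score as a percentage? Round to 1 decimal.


Precision = TP / (TP + FP) = 76 / 87 = 0.8736
Recall = TP / (TP + FN) = 76 / 105 = 0.7238
F1 = 2 * P * R / (P + R)
= 2 * 0.8736 * 0.7238 / (0.8736 + 0.7238)
= 1.2646 / 1.5974
= 0.7917
As percentage: 79.2%

79.2


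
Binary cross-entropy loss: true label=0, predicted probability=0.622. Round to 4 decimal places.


For y=0: Loss = -log(1-p)
= -log(1 - 0.622)
= -log(0.378)
= -(-0.9729)
= 0.9729

0.9729


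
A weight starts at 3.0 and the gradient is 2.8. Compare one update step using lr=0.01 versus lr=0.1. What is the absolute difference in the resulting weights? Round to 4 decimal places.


With lr=0.01: w_new = 3.0 - 0.01 * 2.8 = 2.972
With lr=0.1: w_new = 3.0 - 0.1 * 2.8 = 2.72
Absolute difference = |2.972 - 2.72|
= 0.2520

0.2520


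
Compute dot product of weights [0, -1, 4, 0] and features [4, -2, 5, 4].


Element-wise products:
0 * 4 = 0
-1 * -2 = 2
4 * 5 = 20
0 * 4 = 0
Sum = 0 + 2 + 20 + 0
= 22

22


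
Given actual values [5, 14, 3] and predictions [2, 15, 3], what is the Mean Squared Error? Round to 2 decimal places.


Differences: [3, -1, 0]
Squared errors: [9, 1, 0]
Sum of squared errors = 10
MSE = 10 / 3 = 3.33

3.33


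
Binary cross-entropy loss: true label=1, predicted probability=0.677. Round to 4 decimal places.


For y=1: Loss = -log(p)
= -log(0.677)
= -(-0.3901)
= 0.3901

0.3901


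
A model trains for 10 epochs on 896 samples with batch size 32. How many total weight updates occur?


Iterations per epoch = 896 / 32 = 28
Total updates = iterations_per_epoch * epochs
= 28 * 10
= 280

280


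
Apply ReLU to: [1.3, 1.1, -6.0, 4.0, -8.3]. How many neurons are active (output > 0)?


ReLU(x) = max(0, x) for each element:
ReLU(1.3) = 1.3
ReLU(1.1) = 1.1
ReLU(-6.0) = 0
ReLU(4.0) = 4.0
ReLU(-8.3) = 0
Active neurons (>0): 3

3


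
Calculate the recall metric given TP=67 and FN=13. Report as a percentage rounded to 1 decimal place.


Recall = TP / (TP + FN) * 100
= 67 / (67 + 13)
= 67 / 80
= 0.8375
= 83.8%

83.8


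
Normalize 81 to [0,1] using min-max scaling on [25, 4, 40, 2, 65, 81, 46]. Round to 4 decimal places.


Min = 2, Max = 81
Range = 81 - 2 = 79
Scaled = (x - min) / (max - min)
= (81 - 2) / 79
= 79 / 79
= 1.0000

1.0000


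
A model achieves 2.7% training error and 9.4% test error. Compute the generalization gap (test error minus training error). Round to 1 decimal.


Generalization gap = test_error - train_error
= 9.4 - 2.7
= 6.7%
A moderate gap.

6.7


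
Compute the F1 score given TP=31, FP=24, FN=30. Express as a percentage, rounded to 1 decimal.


Precision = TP / (TP + FP) = 31 / 55 = 0.5636
Recall = TP / (TP + FN) = 31 / 61 = 0.5082
F1 = 2 * P * R / (P + R)
= 2 * 0.5636 * 0.5082 / (0.5636 + 0.5082)
= 0.5729 / 1.0718
= 0.5345
As percentage: 53.4%

53.4


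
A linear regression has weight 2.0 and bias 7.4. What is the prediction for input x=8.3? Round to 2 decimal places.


y = 2.0 * 8.3 + (7.4)
= 16.6 + (7.4)
= 24.00

24.00


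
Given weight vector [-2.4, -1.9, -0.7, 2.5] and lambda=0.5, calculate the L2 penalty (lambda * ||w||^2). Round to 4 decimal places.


Squaring each weight:
(-2.4)^2 = 5.76
(-1.9)^2 = 3.61
(-0.7)^2 = 0.49
2.5^2 = 6.25
Sum of squares = 16.11
Penalty = 0.5 * 16.11 = 8.0550

8.0550


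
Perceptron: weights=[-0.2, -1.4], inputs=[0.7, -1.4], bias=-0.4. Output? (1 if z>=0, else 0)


z = w . x + b
= -0.2*0.7 + -1.4*-1.4 + -0.4
= -0.14 + 1.96 + -0.4
= 1.82 + -0.4
= 1.42
Since z = 1.42 >= 0, output = 1

1


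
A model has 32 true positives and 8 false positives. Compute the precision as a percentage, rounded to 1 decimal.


Precision = TP / (TP + FP) * 100
= 32 / (32 + 8)
= 32 / 40
= 0.8
= 80.0%

80.0


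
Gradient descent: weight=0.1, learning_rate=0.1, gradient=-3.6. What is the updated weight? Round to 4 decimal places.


w_new = w_old - lr * gradient
= 0.1 - 0.1 * -3.6
= 0.1 - (-0.36)
= 0.4600

0.4600


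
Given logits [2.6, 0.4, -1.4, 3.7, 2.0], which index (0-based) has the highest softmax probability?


Softmax is a monotonic transformation, so it preserves the argmax.
We need to find the index of the maximum logit.
Index 0: 2.6
Index 1: 0.4
Index 2: -1.4
Index 3: 3.7
Index 4: 2.0
Maximum logit = 3.7 at index 3

3


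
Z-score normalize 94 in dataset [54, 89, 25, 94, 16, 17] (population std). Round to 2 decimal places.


Mean = (54 + 89 + 25 + 94 + 16 + 17) / 6 = 49.1667
Variance = sum((x_i - mean)^2) / n = 1056.4722
Std = sqrt(1056.4722) = 32.5034
Z = (x - mean) / std
= (94 - 49.1667) / 32.5034
= 44.8333 / 32.5034
= 1.38

1.38


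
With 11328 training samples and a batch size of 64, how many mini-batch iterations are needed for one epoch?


Iterations per epoch = dataset_size / batch_size
= 11328 / 64
= 177

177


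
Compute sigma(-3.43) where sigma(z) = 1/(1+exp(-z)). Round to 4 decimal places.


sigmoid(z) = 1 / (1 + exp(-z))
exp(-(-3.43)) = exp(3.43) = 30.8766
1 + 30.8766 = 31.8766
1 / 31.8766 = 0.0314

0.0314


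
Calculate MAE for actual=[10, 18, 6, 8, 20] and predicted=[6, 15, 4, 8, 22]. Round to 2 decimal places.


Absolute errors: [4, 3, 2, 0, 2]
Sum of absolute errors = 11
MAE = 11 / 5 = 2.20

2.20


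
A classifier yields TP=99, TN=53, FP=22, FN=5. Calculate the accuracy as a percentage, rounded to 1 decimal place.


Accuracy = (TP + TN) / (TP + TN + FP + FN) * 100
= (99 + 53) / (99 + 53 + 22 + 5)
= 152 / 179
= 0.8492
= 84.9%

84.9


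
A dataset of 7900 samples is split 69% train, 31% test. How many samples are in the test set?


Train samples = 7900 * 69% = 5451
Test samples = 7900 - 5451
= 2449

2449


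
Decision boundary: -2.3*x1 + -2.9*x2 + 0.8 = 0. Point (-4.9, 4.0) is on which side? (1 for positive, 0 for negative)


Compute -2.3 * -4.9 + -2.9 * 4.0 + 0.8
= 11.27 + -11.6 + 0.8
= 0.47
Since 0.47 >= 0, the point is on the positive side.

1


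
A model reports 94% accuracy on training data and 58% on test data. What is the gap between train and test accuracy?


Gap = train_accuracy - test_accuracy
= 94 - 58
= 36%
This large gap strongly indicates overfitting.

36


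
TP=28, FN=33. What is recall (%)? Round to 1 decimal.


Recall = TP / (TP + FN) * 100
= 28 / (28 + 33)
= 28 / 61
= 0.459
= 45.9%

45.9


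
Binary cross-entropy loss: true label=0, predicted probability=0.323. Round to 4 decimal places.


For y=0: Loss = -log(1-p)
= -log(1 - 0.323)
= -log(0.677)
= -(-0.3901)
= 0.3901

0.3901


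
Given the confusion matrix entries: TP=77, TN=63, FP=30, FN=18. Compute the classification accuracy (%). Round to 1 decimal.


Accuracy = (TP + TN) / (TP + TN + FP + FN) * 100
= (77 + 63) / (77 + 63 + 30 + 18)
= 140 / 188
= 0.7447
= 74.5%

74.5


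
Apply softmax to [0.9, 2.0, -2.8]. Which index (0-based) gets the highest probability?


Softmax is a monotonic transformation, so it preserves the argmax.
We need to find the index of the maximum logit.
Index 0: 0.9
Index 1: 2.0
Index 2: -2.8
Maximum logit = 2.0 at index 1

1


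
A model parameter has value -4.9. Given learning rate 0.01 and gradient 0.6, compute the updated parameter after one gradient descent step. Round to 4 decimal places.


w_new = w_old - lr * gradient
= -4.9 - 0.01 * 0.6
= -4.9 - (0.006)
= -4.9060

-4.9060


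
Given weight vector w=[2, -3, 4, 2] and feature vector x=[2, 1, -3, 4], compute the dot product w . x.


Element-wise products:
2 * 2 = 4
-3 * 1 = -3
4 * -3 = -12
2 * 4 = 8
Sum = 4 + -3 + -12 + 8
= -3

-3


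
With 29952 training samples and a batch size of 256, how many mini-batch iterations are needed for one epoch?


Iterations per epoch = dataset_size / batch_size
= 29952 / 256
= 117

117


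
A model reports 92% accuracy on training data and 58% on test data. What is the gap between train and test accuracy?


Gap = train_accuracy - test_accuracy
= 92 - 58
= 34%
This large gap strongly indicates overfitting.

34


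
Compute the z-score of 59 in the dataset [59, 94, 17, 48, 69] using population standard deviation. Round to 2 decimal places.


Mean = (59 + 94 + 17 + 48 + 69) / 5 = 57.4
Variance = sum((x_i - mean)^2) / n = 639.44
Std = sqrt(639.44) = 25.2872
Z = (x - mean) / std
= (59 - 57.4) / 25.2872
= 1.6 / 25.2872
= 0.06

0.06


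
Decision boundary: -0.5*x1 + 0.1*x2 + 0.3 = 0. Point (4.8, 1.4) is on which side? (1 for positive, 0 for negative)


Compute -0.5 * 4.8 + 0.1 * 1.4 + 0.3
= -2.4 + 0.14 + 0.3
= -1.96
Since -1.96 < 0, the point is on the negative side.

0


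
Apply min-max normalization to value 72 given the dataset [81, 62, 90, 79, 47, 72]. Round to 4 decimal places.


Min = 47, Max = 90
Range = 90 - 47 = 43
Scaled = (x - min) / (max - min)
= (72 - 47) / 43
= 25 / 43
= 0.5814

0.5814


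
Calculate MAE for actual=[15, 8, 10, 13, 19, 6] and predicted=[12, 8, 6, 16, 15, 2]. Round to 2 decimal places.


Absolute errors: [3, 0, 4, 3, 4, 4]
Sum of absolute errors = 18
MAE = 18 / 6 = 3.00

3.00


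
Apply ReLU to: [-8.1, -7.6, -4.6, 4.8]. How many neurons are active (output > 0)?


ReLU(x) = max(0, x) for each element:
ReLU(-8.1) = 0
ReLU(-7.6) = 0
ReLU(-4.6) = 0
ReLU(4.8) = 4.8
Active neurons (>0): 1

1


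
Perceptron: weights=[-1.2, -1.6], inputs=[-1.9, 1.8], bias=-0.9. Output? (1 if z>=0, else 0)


z = w . x + b
= -1.2*-1.9 + -1.6*1.8 + -0.9
= 2.28 + -2.88 + -0.9
= -0.6 + -0.9
= -1.5
Since z = -1.5 < 0, output = 0

0


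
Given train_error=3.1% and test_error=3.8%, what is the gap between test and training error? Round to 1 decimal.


Generalization gap = test_error - train_error
= 3.8 - 3.1
= 0.7%
A small gap suggests good generalization.

0.7


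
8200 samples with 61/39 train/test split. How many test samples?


Train samples = 8200 * 61% = 5002
Test samples = 8200 - 5002
= 3198

3198


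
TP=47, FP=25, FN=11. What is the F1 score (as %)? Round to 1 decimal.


Precision = TP / (TP + FP) = 47 / 72 = 0.6528
Recall = TP / (TP + FN) = 47 / 58 = 0.8103
F1 = 2 * P * R / (P + R)
= 2 * 0.6528 * 0.8103 / (0.6528 + 0.8103)
= 1.058 / 1.4631
= 0.7231
As percentage: 72.3%

72.3


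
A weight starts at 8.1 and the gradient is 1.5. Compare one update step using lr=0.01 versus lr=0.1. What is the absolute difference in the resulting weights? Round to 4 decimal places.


With lr=0.01: w_new = 8.1 - 0.01 * 1.5 = 8.085
With lr=0.1: w_new = 8.1 - 0.1 * 1.5 = 7.95
Absolute difference = |8.085 - 7.95|
= 0.1350

0.1350


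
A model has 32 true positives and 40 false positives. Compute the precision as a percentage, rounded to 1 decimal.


Precision = TP / (TP + FP) * 100
= 32 / (32 + 40)
= 32 / 72
= 0.4444
= 44.4%

44.4


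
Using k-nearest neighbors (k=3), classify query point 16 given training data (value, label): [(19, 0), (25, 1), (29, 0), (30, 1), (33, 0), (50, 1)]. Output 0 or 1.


Distances from query 16:
Point 19 (class 0): distance = 3
Point 25 (class 1): distance = 9
Point 29 (class 0): distance = 13
K=3 nearest neighbors: classes = [0, 1, 0]
Votes for class 1: 1 / 3
Majority vote => class 0

0


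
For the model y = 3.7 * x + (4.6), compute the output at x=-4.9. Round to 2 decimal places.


y = 3.7 * -4.9 + (4.6)
= -18.13 + (4.6)
= -13.53

-13.53


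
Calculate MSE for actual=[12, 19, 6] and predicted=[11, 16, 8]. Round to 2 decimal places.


Differences: [1, 3, -2]
Squared errors: [1, 9, 4]
Sum of squared errors = 14
MSE = 14 / 3 = 4.67

4.67


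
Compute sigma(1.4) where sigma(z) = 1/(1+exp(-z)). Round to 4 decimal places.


sigmoid(z) = 1 / (1 + exp(-z))
exp(-(1.4)) = exp(-1.4) = 0.2466
1 + 0.2466 = 1.2466
1 / 1.2466 = 0.8022

0.8022


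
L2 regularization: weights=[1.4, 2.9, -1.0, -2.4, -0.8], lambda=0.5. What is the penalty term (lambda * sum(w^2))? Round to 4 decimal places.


Squaring each weight:
1.4^2 = 1.96
2.9^2 = 8.41
(-1.0)^2 = 1.0
(-2.4)^2 = 5.76
(-0.8)^2 = 0.64
Sum of squares = 17.77
Penalty = 0.5 * 17.77 = 8.8850

8.8850


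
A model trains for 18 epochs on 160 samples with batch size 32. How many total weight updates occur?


Iterations per epoch = 160 / 32 = 5
Total updates = iterations_per_epoch * epochs
= 5 * 18
= 90

90


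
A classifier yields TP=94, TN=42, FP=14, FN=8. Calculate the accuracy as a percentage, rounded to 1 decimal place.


Accuracy = (TP + TN) / (TP + TN + FP + FN) * 100
= (94 + 42) / (94 + 42 + 14 + 8)
= 136 / 158
= 0.8608
= 86.1%

86.1


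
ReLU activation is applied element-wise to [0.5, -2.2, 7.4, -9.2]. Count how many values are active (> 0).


ReLU(x) = max(0, x) for each element:
ReLU(0.5) = 0.5
ReLU(-2.2) = 0
ReLU(7.4) = 7.4
ReLU(-9.2) = 0
Active neurons (>0): 2

2


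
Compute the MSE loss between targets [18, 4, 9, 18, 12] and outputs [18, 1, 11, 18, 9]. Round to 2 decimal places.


Differences: [0, 3, -2, 0, 3]
Squared errors: [0, 9, 4, 0, 9]
Sum of squared errors = 22
MSE = 22 / 5 = 4.40

4.40


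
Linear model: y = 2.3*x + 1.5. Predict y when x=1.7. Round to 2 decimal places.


y = 2.3 * 1.7 + (1.5)
= 3.91 + (1.5)
= 5.41

5.41


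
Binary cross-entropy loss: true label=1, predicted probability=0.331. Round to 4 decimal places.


For y=1: Loss = -log(p)
= -log(0.331)
= -(-1.1056)
= 1.1056

1.1056


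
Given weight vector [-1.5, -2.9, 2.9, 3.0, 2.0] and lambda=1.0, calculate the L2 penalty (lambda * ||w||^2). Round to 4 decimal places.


Squaring each weight:
(-1.5)^2 = 2.25
(-2.9)^2 = 8.41
2.9^2 = 8.41
3.0^2 = 9.0
2.0^2 = 4.0
Sum of squares = 32.07
Penalty = 1.0 * 32.07 = 32.0700

32.0700


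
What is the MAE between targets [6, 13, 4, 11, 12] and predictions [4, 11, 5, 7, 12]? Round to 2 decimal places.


Absolute errors: [2, 2, 1, 4, 0]
Sum of absolute errors = 9
MAE = 9 / 5 = 1.80

1.80


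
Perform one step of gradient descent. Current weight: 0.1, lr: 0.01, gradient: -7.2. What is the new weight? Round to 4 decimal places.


w_new = w_old - lr * gradient
= 0.1 - 0.01 * -7.2
= 0.1 - (-0.072)
= 0.1720

0.1720


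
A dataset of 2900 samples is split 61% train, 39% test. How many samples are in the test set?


Train samples = 2900 * 61% = 1769
Test samples = 2900 - 1769
= 1131

1131


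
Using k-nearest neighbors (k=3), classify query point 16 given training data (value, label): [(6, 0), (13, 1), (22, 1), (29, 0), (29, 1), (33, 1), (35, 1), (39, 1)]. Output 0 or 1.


Distances from query 16:
Point 13 (class 1): distance = 3
Point 22 (class 1): distance = 6
Point 6 (class 0): distance = 10
K=3 nearest neighbors: classes = [1, 1, 0]
Votes for class 1: 2 / 3
Majority vote => class 1

1


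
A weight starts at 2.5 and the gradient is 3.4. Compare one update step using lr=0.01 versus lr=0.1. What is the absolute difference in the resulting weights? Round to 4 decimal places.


With lr=0.01: w_new = 2.5 - 0.01 * 3.4 = 2.466
With lr=0.1: w_new = 2.5 - 0.1 * 3.4 = 2.16
Absolute difference = |2.466 - 2.16|
= 0.3060

0.3060


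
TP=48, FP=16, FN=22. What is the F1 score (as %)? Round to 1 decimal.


Precision = TP / (TP + FP) = 48 / 64 = 0.75
Recall = TP / (TP + FN) = 48 / 70 = 0.6857
F1 = 2 * P * R / (P + R)
= 2 * 0.75 * 0.6857 / (0.75 + 0.6857)
= 1.0286 / 1.4357
= 0.7164
As percentage: 71.6%

71.6


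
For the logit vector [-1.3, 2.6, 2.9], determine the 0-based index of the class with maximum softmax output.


Softmax is a monotonic transformation, so it preserves the argmax.
We need to find the index of the maximum logit.
Index 0: -1.3
Index 1: 2.6
Index 2: 2.9
Maximum logit = 2.9 at index 2

2


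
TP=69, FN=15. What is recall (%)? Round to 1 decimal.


Recall = TP / (TP + FN) * 100
= 69 / (69 + 15)
= 69 / 84
= 0.8214
= 82.1%

82.1


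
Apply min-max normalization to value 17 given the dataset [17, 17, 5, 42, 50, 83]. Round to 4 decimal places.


Min = 5, Max = 83
Range = 83 - 5 = 78
Scaled = (x - min) / (max - min)
= (17 - 5) / 78
= 12 / 78
= 0.1538

0.1538


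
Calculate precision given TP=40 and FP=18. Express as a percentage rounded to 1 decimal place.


Precision = TP / (TP + FP) * 100
= 40 / (40 + 18)
= 40 / 58
= 0.6897
= 69.0%

69.0


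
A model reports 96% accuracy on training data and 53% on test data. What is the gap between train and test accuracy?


Gap = train_accuracy - test_accuracy
= 96 - 53
= 43%
This large gap strongly indicates overfitting.

43


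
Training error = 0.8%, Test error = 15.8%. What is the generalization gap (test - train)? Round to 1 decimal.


Generalization gap = test_error - train_error
= 15.8 - 0.8
= 15.0%
A large gap suggests overfitting.

15.0


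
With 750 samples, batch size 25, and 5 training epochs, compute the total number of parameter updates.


Iterations per epoch = 750 / 25 = 30
Total updates = iterations_per_epoch * epochs
= 30 * 5
= 150

150


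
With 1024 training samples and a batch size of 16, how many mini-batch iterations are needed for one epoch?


Iterations per epoch = dataset_size / batch_size
= 1024 / 16
= 64

64


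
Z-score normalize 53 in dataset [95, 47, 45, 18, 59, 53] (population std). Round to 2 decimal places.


Mean = (95 + 47 + 45 + 18 + 59 + 53) / 6 = 52.8333
Variance = sum((x_i - mean)^2) / n = 520.8056
Std = sqrt(520.8056) = 22.8212
Z = (x - mean) / std
= (53 - 52.8333) / 22.8212
= 0.1667 / 22.8212
= 0.01

0.01


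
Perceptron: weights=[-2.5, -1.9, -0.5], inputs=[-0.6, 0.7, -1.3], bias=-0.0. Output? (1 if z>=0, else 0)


z = w . x + b
= -2.5*-0.6 + -1.9*0.7 + -0.5*-1.3 + -0.0
= 1.5 + -1.33 + 0.65 + -0.0
= 0.82 + -0.0
= 0.82
Since z = 0.82 >= 0, output = 1

1


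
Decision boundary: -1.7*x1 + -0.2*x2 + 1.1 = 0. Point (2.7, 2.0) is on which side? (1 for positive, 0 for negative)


Compute -1.7 * 2.7 + -0.2 * 2.0 + 1.1
= -4.59 + -0.4 + 1.1
= -3.89
Since -3.89 < 0, the point is on the negative side.

0


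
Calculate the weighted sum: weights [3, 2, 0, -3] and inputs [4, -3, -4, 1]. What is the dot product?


Element-wise products:
3 * 4 = 12
2 * -3 = -6
0 * -4 = 0
-3 * 1 = -3
Sum = 12 + -6 + 0 + -3
= 3

3


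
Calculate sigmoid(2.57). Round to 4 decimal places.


sigmoid(z) = 1 / (1 + exp(-z))
exp(-(2.57)) = exp(-2.57) = 0.0765
1 + 0.0765 = 1.0765
1 / 1.0765 = 0.9289

0.9289


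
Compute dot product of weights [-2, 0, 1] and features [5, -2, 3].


Element-wise products:
-2 * 5 = -10
0 * -2 = 0
1 * 3 = 3
Sum = -10 + 0 + 3
= -7

-7


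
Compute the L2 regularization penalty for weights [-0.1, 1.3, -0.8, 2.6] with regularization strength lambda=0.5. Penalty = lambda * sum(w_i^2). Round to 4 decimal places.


Squaring each weight:
(-0.1)^2 = 0.01
1.3^2 = 1.69
(-0.8)^2 = 0.64
2.6^2 = 6.76
Sum of squares = 9.1
Penalty = 0.5 * 9.1 = 4.5500

4.5500


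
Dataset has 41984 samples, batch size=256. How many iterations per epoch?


Iterations per epoch = dataset_size / batch_size
= 41984 / 256
= 164

164


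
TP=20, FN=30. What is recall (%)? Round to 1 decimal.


Recall = TP / (TP + FN) * 100
= 20 / (20 + 30)
= 20 / 50
= 0.4
= 40.0%

40.0


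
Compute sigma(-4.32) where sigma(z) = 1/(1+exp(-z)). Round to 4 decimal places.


sigmoid(z) = 1 / (1 + exp(-z))
exp(-(-4.32)) = exp(4.32) = 75.1886
1 + 75.1886 = 76.1886
1 / 76.1886 = 0.0131

0.0131


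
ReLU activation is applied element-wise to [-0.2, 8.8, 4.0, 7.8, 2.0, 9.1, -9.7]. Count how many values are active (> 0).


ReLU(x) = max(0, x) for each element:
ReLU(-0.2) = 0
ReLU(8.8) = 8.8
ReLU(4.0) = 4.0
ReLU(7.8) = 7.8
ReLU(2.0) = 2.0
ReLU(9.1) = 9.1
ReLU(-9.7) = 0
Active neurons (>0): 5

5


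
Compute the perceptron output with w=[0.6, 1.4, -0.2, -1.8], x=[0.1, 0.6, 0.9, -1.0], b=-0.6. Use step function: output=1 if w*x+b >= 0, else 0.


z = w . x + b
= 0.6*0.1 + 1.4*0.6 + -0.2*0.9 + -1.8*-1.0 + -0.6
= 0.06 + 0.84 + -0.18 + 1.8 + -0.6
= 2.52 + -0.6
= 1.92
Since z = 1.92 >= 0, output = 1

1


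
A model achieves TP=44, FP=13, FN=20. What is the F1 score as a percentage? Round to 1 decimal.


Precision = TP / (TP + FP) = 44 / 57 = 0.7719
Recall = TP / (TP + FN) = 44 / 64 = 0.6875
F1 = 2 * P * R / (P + R)
= 2 * 0.7719 * 0.6875 / (0.7719 + 0.6875)
= 1.0614 / 1.4594
= 0.7273
As percentage: 72.7%

72.7


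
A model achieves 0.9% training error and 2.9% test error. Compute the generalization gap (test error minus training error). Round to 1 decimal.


Generalization gap = test_error - train_error
= 2.9 - 0.9
= 2.0%
A moderate gap.

2.0


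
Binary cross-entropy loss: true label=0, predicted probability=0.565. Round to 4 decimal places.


For y=0: Loss = -log(1-p)
= -log(1 - 0.565)
= -log(0.435)
= -(-0.8324)
= 0.8324

0.8324


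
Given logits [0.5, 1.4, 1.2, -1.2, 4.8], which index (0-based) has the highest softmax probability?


Softmax is a monotonic transformation, so it preserves the argmax.
We need to find the index of the maximum logit.
Index 0: 0.5
Index 1: 1.4
Index 2: 1.2
Index 3: -1.2
Index 4: 4.8
Maximum logit = 4.8 at index 4

4


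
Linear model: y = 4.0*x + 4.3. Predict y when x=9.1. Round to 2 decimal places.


y = 4.0 * 9.1 + (4.3)
= 36.4 + (4.3)
= 40.70

40.70


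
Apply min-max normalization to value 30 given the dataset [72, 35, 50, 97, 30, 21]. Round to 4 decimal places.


Min = 21, Max = 97
Range = 97 - 21 = 76
Scaled = (x - min) / (max - min)
= (30 - 21) / 76
= 9 / 76
= 0.1184

0.1184


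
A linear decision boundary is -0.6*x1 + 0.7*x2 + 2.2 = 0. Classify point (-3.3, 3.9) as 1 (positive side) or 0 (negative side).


Compute -0.6 * -3.3 + 0.7 * 3.9 + 2.2
= 1.98 + 2.73 + 2.2
= 6.91
Since 6.91 >= 0, the point is on the positive side.

1


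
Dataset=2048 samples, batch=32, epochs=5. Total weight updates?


Iterations per epoch = 2048 / 32 = 64
Total updates = iterations_per_epoch * epochs
= 64 * 5
= 320

320


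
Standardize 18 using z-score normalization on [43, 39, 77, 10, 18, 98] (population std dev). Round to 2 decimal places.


Mean = (43 + 39 + 77 + 10 + 18 + 98) / 6 = 47.5
Variance = sum((x_i - mean)^2) / n = 964.9167
Std = sqrt(964.9167) = 31.0631
Z = (x - mean) / std
= (18 - 47.5) / 31.0631
= -29.5 / 31.0631
= -0.95

-0.95


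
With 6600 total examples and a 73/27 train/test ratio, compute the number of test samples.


Train samples = 6600 * 73% = 4818
Test samples = 6600 - 4818
= 1782

1782


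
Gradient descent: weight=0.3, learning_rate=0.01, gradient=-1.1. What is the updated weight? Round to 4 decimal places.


w_new = w_old - lr * gradient
= 0.3 - 0.01 * -1.1
= 0.3 - (-0.011)
= 0.3110

0.3110


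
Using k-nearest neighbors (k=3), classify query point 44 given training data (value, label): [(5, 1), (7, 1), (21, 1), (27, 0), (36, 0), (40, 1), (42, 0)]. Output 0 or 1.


Distances from query 44:
Point 42 (class 0): distance = 2
Point 40 (class 1): distance = 4
Point 36 (class 0): distance = 8
K=3 nearest neighbors: classes = [0, 1, 0]
Votes for class 1: 1 / 3
Majority vote => class 0

0


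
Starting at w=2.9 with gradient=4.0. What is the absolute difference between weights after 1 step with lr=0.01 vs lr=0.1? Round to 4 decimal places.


With lr=0.01: w_new = 2.9 - 0.01 * 4.0 = 2.86
With lr=0.1: w_new = 2.9 - 0.1 * 4.0 = 2.5
Absolute difference = |2.86 - 2.5|
= 0.3600

0.3600


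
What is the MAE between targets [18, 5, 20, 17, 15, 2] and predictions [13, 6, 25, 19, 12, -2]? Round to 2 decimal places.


Absolute errors: [5, 1, 5, 2, 3, 4]
Sum of absolute errors = 20
MAE = 20 / 6 = 3.33

3.33


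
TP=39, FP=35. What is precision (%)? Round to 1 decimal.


Precision = TP / (TP + FP) * 100
= 39 / (39 + 35)
= 39 / 74
= 0.527
= 52.7%

52.7


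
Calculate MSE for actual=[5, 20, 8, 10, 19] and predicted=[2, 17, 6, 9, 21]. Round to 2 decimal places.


Differences: [3, 3, 2, 1, -2]
Squared errors: [9, 9, 4, 1, 4]
Sum of squared errors = 27
MSE = 27 / 5 = 5.40

5.40


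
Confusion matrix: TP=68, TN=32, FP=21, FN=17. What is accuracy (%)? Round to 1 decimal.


Accuracy = (TP + TN) / (TP + TN + FP + FN) * 100
= (68 + 32) / (68 + 32 + 21 + 17)
= 100 / 138
= 0.7246
= 72.5%

72.5


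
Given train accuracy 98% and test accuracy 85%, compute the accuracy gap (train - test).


Gap = train_accuracy - test_accuracy
= 98 - 85
= 13%
This gap suggests the model is overfitting.

13


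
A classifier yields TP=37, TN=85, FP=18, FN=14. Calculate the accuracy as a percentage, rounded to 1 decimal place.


Accuracy = (TP + TN) / (TP + TN + FP + FN) * 100
= (37 + 85) / (37 + 85 + 18 + 14)
= 122 / 154
= 0.7922
= 79.2%

79.2


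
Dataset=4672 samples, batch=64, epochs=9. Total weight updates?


Iterations per epoch = 4672 / 64 = 73
Total updates = iterations_per_epoch * epochs
= 73 * 9
= 657

657


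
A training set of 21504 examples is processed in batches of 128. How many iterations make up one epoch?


Iterations per epoch = dataset_size / batch_size
= 21504 / 128
= 168

168


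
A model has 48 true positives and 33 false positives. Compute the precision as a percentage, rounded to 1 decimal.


Precision = TP / (TP + FP) * 100
= 48 / (48 + 33)
= 48 / 81
= 0.5926
= 59.3%

59.3


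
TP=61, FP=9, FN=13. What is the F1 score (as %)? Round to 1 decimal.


Precision = TP / (TP + FP) = 61 / 70 = 0.8714
Recall = TP / (TP + FN) = 61 / 74 = 0.8243
F1 = 2 * P * R / (P + R)
= 2 * 0.8714 * 0.8243 / (0.8714 + 0.8243)
= 1.4367 / 1.6958
= 0.8472
As percentage: 84.7%

84.7


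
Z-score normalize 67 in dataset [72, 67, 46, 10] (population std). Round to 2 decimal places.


Mean = (72 + 67 + 46 + 10) / 4 = 48.75
Variance = sum((x_i - mean)^2) / n = 595.6875
Std = sqrt(595.6875) = 24.4067
Z = (x - mean) / std
= (67 - 48.75) / 24.4067
= 18.25 / 24.4067
= 0.75

0.75


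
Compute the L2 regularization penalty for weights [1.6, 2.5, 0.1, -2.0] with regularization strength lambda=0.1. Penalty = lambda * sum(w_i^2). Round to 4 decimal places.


Squaring each weight:
1.6^2 = 2.56
2.5^2 = 6.25
0.1^2 = 0.01
(-2.0)^2 = 4.0
Sum of squares = 12.82
Penalty = 0.1 * 12.82 = 1.2820

1.2820


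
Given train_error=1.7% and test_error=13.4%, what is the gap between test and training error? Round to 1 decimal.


Generalization gap = test_error - train_error
= 13.4 - 1.7
= 11.7%
A large gap suggests overfitting.

11.7


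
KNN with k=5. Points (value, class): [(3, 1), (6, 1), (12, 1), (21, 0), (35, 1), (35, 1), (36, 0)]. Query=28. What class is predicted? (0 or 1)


Distances from query 28:
Point 21 (class 0): distance = 7
Point 35 (class 1): distance = 7
Point 35 (class 1): distance = 7
Point 36 (class 0): distance = 8
Point 12 (class 1): distance = 16
K=5 nearest neighbors: classes = [0, 1, 1, 0, 1]
Votes for class 1: 3 / 5
Majority vote => class 1

1


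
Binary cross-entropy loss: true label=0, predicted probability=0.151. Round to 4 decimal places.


For y=0: Loss = -log(1-p)
= -log(1 - 0.151)
= -log(0.849)
= -(-0.1637)
= 0.1637

0.1637


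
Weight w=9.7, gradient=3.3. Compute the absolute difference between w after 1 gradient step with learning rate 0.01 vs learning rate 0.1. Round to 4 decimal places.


With lr=0.01: w_new = 9.7 - 0.01 * 3.3 = 9.667
With lr=0.1: w_new = 9.7 - 0.1 * 3.3 = 9.37
Absolute difference = |9.667 - 9.37|
= 0.2970

0.2970


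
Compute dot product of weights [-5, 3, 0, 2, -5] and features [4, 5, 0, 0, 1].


Element-wise products:
-5 * 4 = -20
3 * 5 = 15
0 * 0 = 0
2 * 0 = 0
-5 * 1 = -5
Sum = -20 + 15 + 0 + 0 + -5
= -10

-10


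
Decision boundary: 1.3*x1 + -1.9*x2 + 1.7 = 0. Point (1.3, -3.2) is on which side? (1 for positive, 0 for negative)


Compute 1.3 * 1.3 + -1.9 * -3.2 + 1.7
= 1.69 + 6.08 + 1.7
= 9.47
Since 9.47 >= 0, the point is on the positive side.

1


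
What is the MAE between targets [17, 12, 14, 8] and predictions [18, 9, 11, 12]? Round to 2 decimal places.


Absolute errors: [1, 3, 3, 4]
Sum of absolute errors = 11
MAE = 11 / 4 = 2.75

2.75


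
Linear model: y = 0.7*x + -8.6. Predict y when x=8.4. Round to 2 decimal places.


y = 0.7 * 8.4 + (-8.6)
= 5.88 + (-8.6)
= -2.72

-2.72


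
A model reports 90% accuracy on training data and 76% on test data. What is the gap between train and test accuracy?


Gap = train_accuracy - test_accuracy
= 90 - 76
= 14%
This gap suggests the model is overfitting.

14


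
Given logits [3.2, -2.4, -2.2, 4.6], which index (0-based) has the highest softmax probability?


Softmax is a monotonic transformation, so it preserves the argmax.
We need to find the index of the maximum logit.
Index 0: 3.2
Index 1: -2.4
Index 2: -2.2
Index 3: 4.6
Maximum logit = 4.6 at index 3

3


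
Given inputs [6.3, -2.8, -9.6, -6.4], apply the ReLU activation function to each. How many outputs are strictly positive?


ReLU(x) = max(0, x) for each element:
ReLU(6.3) = 6.3
ReLU(-2.8) = 0
ReLU(-9.6) = 0
ReLU(-6.4) = 0
Active neurons (>0): 1

1


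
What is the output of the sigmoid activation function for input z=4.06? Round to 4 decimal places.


sigmoid(z) = 1 / (1 + exp(-z))
exp(-(4.06)) = exp(-4.06) = 0.0172
1 + 0.0172 = 1.0172
1 / 1.0172 = 0.9830

0.9830


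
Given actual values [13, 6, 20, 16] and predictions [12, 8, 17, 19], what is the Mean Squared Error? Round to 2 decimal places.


Differences: [1, -2, 3, -3]
Squared errors: [1, 4, 9, 9]
Sum of squared errors = 23
MSE = 23 / 4 = 5.75

5.75


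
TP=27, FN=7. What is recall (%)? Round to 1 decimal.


Recall = TP / (TP + FN) * 100
= 27 / (27 + 7)
= 27 / 34
= 0.7941
= 79.4%

79.4


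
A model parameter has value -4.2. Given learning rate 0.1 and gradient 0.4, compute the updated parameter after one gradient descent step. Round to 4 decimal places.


w_new = w_old - lr * gradient
= -4.2 - 0.1 * 0.4
= -4.2 - (0.04)
= -4.2400

-4.2400


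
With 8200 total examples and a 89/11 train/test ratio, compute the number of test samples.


Train samples = 8200 * 89% = 7298
Test samples = 8200 - 7298
= 902

902


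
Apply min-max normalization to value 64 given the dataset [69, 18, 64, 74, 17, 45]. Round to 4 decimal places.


Min = 17, Max = 74
Range = 74 - 17 = 57
Scaled = (x - min) / (max - min)
= (64 - 17) / 57
= 47 / 57
= 0.8246

0.8246


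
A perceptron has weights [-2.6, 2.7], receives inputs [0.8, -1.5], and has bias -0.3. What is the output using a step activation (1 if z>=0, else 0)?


z = w . x + b
= -2.6*0.8 + 2.7*-1.5 + -0.3
= -2.08 + -4.05 + -0.3
= -6.13 + -0.3
= -6.43
Since z = -6.43 < 0, output = 0

0


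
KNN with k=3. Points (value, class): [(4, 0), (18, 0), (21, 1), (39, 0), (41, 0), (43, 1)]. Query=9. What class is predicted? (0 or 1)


Distances from query 9:
Point 4 (class 0): distance = 5
Point 18 (class 0): distance = 9
Point 21 (class 1): distance = 12
K=3 nearest neighbors: classes = [0, 0, 1]
Votes for class 1: 1 / 3
Majority vote => class 0

0


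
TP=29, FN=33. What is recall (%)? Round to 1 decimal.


Recall = TP / (TP + FN) * 100
= 29 / (29 + 33)
= 29 / 62
= 0.4677
= 46.8%

46.8


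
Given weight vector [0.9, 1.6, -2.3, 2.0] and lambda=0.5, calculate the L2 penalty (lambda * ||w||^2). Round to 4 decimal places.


Squaring each weight:
0.9^2 = 0.81
1.6^2 = 2.56
(-2.3)^2 = 5.29
2.0^2 = 4.0
Sum of squares = 12.66
Penalty = 0.5 * 12.66 = 6.3300

6.3300


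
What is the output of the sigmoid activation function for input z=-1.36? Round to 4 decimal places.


sigmoid(z) = 1 / (1 + exp(-z))
exp(-(-1.36)) = exp(1.36) = 3.8962
1 + 3.8962 = 4.8962
1 / 4.8962 = 0.2042

0.2042


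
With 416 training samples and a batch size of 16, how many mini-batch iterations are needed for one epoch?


Iterations per epoch = dataset_size / batch_size
= 416 / 16
= 26

26


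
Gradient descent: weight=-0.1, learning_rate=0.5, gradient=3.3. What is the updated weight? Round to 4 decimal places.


w_new = w_old - lr * gradient
= -0.1 - 0.5 * 3.3
= -0.1 - (1.65)
= -1.7500

-1.7500


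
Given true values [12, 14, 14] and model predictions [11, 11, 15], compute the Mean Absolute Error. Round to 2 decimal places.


Absolute errors: [1, 3, 1]
Sum of absolute errors = 5
MAE = 5 / 3 = 1.67

1.67


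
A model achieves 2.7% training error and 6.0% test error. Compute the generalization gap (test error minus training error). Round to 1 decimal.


Generalization gap = test_error - train_error
= 6.0 - 2.7
= 3.3%
A moderate gap.

3.3


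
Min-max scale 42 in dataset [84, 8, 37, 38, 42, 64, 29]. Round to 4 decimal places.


Min = 8, Max = 84
Range = 84 - 8 = 76
Scaled = (x - min) / (max - min)
= (42 - 8) / 76
= 34 / 76
= 0.4474

0.4474


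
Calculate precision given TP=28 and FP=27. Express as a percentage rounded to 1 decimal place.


Precision = TP / (TP + FP) * 100
= 28 / (28 + 27)
= 28 / 55
= 0.5091
= 50.9%

50.9


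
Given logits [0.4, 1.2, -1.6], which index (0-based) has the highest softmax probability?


Softmax is a monotonic transformation, so it preserves the argmax.
We need to find the index of the maximum logit.
Index 0: 0.4
Index 1: 1.2
Index 2: -1.6
Maximum logit = 1.2 at index 1

1


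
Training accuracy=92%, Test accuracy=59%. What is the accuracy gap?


Gap = train_accuracy - test_accuracy
= 92 - 59
= 33%
This large gap strongly indicates overfitting.

33


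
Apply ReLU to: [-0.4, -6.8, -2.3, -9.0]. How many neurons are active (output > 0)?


ReLU(x) = max(0, x) for each element:
ReLU(-0.4) = 0
ReLU(-6.8) = 0
ReLU(-2.3) = 0
ReLU(-9.0) = 0
Active neurons (>0): 0

0


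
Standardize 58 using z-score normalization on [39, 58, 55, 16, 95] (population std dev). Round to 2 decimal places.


Mean = (39 + 58 + 55 + 16 + 95) / 5 = 52.6
Variance = sum((x_i - mean)^2) / n = 671.44
Std = sqrt(671.44) = 25.9122
Z = (x - mean) / std
= (58 - 52.6) / 25.9122
= 5.4 / 25.9122
= 0.21

0.21


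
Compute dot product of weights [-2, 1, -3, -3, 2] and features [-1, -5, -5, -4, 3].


Element-wise products:
-2 * -1 = 2
1 * -5 = -5
-3 * -5 = 15
-3 * -4 = 12
2 * 3 = 6
Sum = 2 + -5 + 15 + 12 + 6
= 30

30


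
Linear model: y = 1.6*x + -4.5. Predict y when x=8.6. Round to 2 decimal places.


y = 1.6 * 8.6 + (-4.5)
= 13.76 + (-4.5)
= 9.26

9.26


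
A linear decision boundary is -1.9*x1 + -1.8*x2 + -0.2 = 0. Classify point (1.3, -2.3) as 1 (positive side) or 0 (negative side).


Compute -1.9 * 1.3 + -1.8 * -2.3 + -0.2
= -2.47 + 4.14 + -0.2
= 1.47
Since 1.47 >= 0, the point is on the positive side.

1


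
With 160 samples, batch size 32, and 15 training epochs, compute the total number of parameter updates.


Iterations per epoch = 160 / 32 = 5
Total updates = iterations_per_epoch * epochs
= 5 * 15
= 75

75


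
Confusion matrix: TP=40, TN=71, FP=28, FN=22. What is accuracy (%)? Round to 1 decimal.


Accuracy = (TP + TN) / (TP + TN + FP + FN) * 100
= (40 + 71) / (40 + 71 + 28 + 22)
= 111 / 161
= 0.6894
= 68.9%

68.9


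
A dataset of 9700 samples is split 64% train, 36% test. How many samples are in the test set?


Train samples = 9700 * 64% = 6208
Test samples = 9700 - 6208
= 3492

3492


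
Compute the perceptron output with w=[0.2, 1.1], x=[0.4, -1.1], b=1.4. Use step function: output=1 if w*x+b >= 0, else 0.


z = w . x + b
= 0.2*0.4 + 1.1*-1.1 + 1.4
= 0.08 + -1.21 + 1.4
= -1.13 + 1.4
= 0.27
Since z = 0.27 >= 0, output = 1

1


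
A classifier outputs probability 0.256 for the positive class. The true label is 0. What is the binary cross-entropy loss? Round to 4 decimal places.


For y=0: Loss = -log(1-p)
= -log(1 - 0.256)
= -log(0.744)
= -(-0.2957)
= 0.2957

0.2957


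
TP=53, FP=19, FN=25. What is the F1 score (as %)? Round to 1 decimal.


Precision = TP / (TP + FP) = 53 / 72 = 0.7361
Recall = TP / (TP + FN) = 53 / 78 = 0.6795
F1 = 2 * P * R / (P + R)
= 2 * 0.7361 * 0.6795 / (0.7361 + 0.6795)
= 1.0004 / 1.4156
= 0.7067
As percentage: 70.7%

70.7


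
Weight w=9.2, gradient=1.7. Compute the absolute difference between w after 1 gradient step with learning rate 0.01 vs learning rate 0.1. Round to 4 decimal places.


With lr=0.01: w_new = 9.2 - 0.01 * 1.7 = 9.183
With lr=0.1: w_new = 9.2 - 0.1 * 1.7 = 9.03
Absolute difference = |9.183 - 9.03|
= 0.1530

0.1530


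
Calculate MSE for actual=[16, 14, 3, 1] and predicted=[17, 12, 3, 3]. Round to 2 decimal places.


Differences: [-1, 2, 0, -2]
Squared errors: [1, 4, 0, 4]
Sum of squared errors = 9
MSE = 9 / 4 = 2.25

2.25


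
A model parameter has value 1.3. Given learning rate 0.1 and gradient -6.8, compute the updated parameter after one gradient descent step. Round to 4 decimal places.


w_new = w_old - lr * gradient
= 1.3 - 0.1 * -6.8
= 1.3 - (-0.68)
= 1.9800

1.9800


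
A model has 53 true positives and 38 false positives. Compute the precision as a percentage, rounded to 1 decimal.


Precision = TP / (TP + FP) * 100
= 53 / (53 + 38)
= 53 / 91
= 0.5824
= 58.2%

58.2


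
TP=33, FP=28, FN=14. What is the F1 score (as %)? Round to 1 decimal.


Precision = TP / (TP + FP) = 33 / 61 = 0.541
Recall = TP / (TP + FN) = 33 / 47 = 0.7021
F1 = 2 * P * R / (P + R)
= 2 * 0.541 * 0.7021 / (0.541 + 0.7021)
= 0.7597 / 1.2431
= 0.6111
As percentage: 61.1%

61.1


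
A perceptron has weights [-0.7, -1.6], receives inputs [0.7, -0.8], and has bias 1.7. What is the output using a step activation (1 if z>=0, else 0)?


z = w . x + b
= -0.7*0.7 + -1.6*-0.8 + 1.7
= -0.49 + 1.28 + 1.7
= 0.79 + 1.7
= 2.49
Since z = 2.49 >= 0, output = 1

1


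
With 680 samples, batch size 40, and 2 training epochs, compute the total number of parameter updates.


Iterations per epoch = 680 / 40 = 17
Total updates = iterations_per_epoch * epochs
= 17 * 2
= 34

34


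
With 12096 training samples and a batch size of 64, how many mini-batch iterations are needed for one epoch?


Iterations per epoch = dataset_size / batch_size
= 12096 / 64
= 189

189


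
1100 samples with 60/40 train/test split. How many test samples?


Train samples = 1100 * 60% = 660
Test samples = 1100 - 660
= 440

440


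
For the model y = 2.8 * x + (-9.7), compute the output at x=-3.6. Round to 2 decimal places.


y = 2.8 * -3.6 + (-9.7)
= -10.08 + (-9.7)
= -19.78

-19.78


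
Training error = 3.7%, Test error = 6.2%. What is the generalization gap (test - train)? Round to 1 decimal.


Generalization gap = test_error - train_error
= 6.2 - 3.7
= 2.5%
A moderate gap.

2.5


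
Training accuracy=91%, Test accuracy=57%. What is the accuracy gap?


Gap = train_accuracy - test_accuracy
= 91 - 57
= 34%
This large gap strongly indicates overfitting.

34


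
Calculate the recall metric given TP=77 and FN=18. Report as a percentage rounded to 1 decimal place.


Recall = TP / (TP + FN) * 100
= 77 / (77 + 18)
= 77 / 95
= 0.8105
= 81.1%

81.1


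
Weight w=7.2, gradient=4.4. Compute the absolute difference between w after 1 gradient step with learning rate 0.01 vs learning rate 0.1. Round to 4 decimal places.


With lr=0.01: w_new = 7.2 - 0.01 * 4.4 = 7.156
With lr=0.1: w_new = 7.2 - 0.1 * 4.4 = 6.76
Absolute difference = |7.156 - 6.76|
= 0.3960

0.3960


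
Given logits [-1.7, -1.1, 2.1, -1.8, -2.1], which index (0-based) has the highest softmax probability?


Softmax is a monotonic transformation, so it preserves the argmax.
We need to find the index of the maximum logit.
Index 0: -1.7
Index 1: -1.1
Index 2: 2.1
Index 3: -1.8
Index 4: -2.1
Maximum logit = 2.1 at index 2

2
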